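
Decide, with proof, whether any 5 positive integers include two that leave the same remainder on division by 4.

Yes.

Partition the integers by their residue mod 4; there are 4 classes.
Since 5 > 4, two of the 5 integers must share a residue class by the pigeonhole principle; call them a and b.
That is, a and b leave the same remainder on division by 4, as claimed.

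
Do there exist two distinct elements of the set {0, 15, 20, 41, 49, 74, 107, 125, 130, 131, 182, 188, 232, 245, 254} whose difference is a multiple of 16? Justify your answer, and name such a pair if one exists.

Reduce each element modulo 16: 0↦0, 15↦15, 20↦4, 41↦9, 49↦1, 74↦10, 107↦11, 125↦13, 130↦2, 131↦3, 182↦6, 188↦12, 232↦8, 245↦5, 254↦14.
No residue repeats among the 15 elements, so no pair has difference ≡ 0 (mod 16).

No, no such pair exists.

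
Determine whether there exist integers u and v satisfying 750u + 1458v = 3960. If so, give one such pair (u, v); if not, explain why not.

u = 15, v = -5

Since gcd(750, 1458) = 6 and 3960 = 6·660, Bézout's identity guarantees a solution.
Dividing through by 6 reduces the equation to 125u + 243v = 660.
Run the Euclidean algorithm on 243 and 125: 243 = 1·125 + 118, 125 = 1·118 + 7, 118 = 16·7 + 6, 7 = 1·6 + 1, 6 = 6·1 + 0.
Working back up the chain: 1 = 7 − 1·6 = 7 − (118 − 16·7) = −118 + 17·7 = −118 + 17·(125 − 1·118) = 17·125 − 18·118 = 17·125 − 18·(243 − 1·125) = −18·243 + 35·125. So 125·35 + 243·(-18) = 1.
Times 660: 125·23100 + 243·(-11880) = 660, so (23100, -11880) solves it.
Subtracting 95·243 from u and adding 95·125 to v gives the tidier solution (15, -5).
Indeed 750·15 + 1458·(-5) = 11250 − 7290 = 3960.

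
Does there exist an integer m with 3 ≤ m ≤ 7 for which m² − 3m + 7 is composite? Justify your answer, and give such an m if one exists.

m = 6

At m = 6: 6² − 3·6 + 7 = 25 = 5·5, which is composite.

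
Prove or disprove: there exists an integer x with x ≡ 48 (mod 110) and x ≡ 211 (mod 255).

Reduce both congruences modulo 5, which divides 110 and 255: they say x ≡ 48 (mod 5) and x ≡ 211 (mod 5).
These are incompatible: 48 − 211 = -163 is not divisible by 5.
So no integer satisfies both congruences.

No such integer exists.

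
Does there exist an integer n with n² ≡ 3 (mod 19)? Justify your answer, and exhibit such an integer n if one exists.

Computing n² mod 19 for n = 0, 1, …, 9 (enough, by the symmetry n ↦ 19 − n) gives 0, 1, 4, 9, 16, 6, 17, 11, 7, 5.
So the quadratic residues mod 19 are {0, 1, 4, 5, 6, 7, 9, 11, 16, 17}, and 3 is not among them.
Therefore n² ≡ 3 (mod 19) has no solution.

No such integer exists.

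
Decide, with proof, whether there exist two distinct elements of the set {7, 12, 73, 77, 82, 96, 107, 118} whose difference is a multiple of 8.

Residues mod 8: 7↦7, 12↦4, 73↦1, 77↦5, 82↦2, 96↦0, 107↦3, 118↦6.
No residue repeats among the 8 elements, so no pair has difference ≡ 0 (mod 8).

There is no such pair.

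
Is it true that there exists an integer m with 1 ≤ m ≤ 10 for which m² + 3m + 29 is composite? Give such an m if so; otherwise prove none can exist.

m = 5

At m = 5: 5² + 3·5 + 29 = 69 = 3·23, which is composite.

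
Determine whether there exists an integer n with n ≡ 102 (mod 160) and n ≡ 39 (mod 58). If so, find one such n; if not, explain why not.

Both moduli are multiples of 2 = gcd(160, 58), so any solution would satisfy n ≡ 102 and n ≡ 39 modulo 2 simultaneously.
But 102 mod 2 = 0 while 39 mod 2 = 1, a contradiction.
Hence the system has no solution.

No such integer exists.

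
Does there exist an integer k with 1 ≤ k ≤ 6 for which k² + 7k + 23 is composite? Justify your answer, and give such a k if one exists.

No, no such integer k in that range exists.

The values for k = 1, 2, …, 6 are 31, 41, 53, 67, 83, 101, and each of these is prime.
So no value in the range makes the expression composite.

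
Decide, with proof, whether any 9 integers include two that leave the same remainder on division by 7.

Yes, this is always true.

Partition the integers by their residue mod 7; there are 7 classes.
Placing 9 integers into 7 classes, some class receives at least two — say a and b.
So a and b have equal remainders mod 7, which is exactly what was to be shown.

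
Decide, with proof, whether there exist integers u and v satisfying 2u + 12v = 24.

Every value of 2u + 12v is a multiple of gcd(2, 12) = 2; since 2 ∣ 24, solutions exist.
Dividing through by 2 reduces the equation to 1u + 6v = 12.
The coefficient of u is 1, so setting v = 0 and u = 12 already solves it.
The general solution is u = 12 + 6k, v = 0 − 1k; taking k = -2 gives the smaller pair u = 0, v = 2.
Check: 2·0 + 12·2 = 0 + 24 = 24. ✓

u = 0, v = 2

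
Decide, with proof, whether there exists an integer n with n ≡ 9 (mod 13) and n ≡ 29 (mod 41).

The moduli 13 and 41 are coprime, so by the Chinese Remainder Theorem a unique solution modulo 533 exists.
Write n = 9 + 13t and require 9 + 13t ≡ 29 (mod 41), i.e. 13t ≡ 20 (mod 41).
Invert 13 mod 41 by the Euclidean algorithm: 41 = 3·13 + 2, 13 = 6·2 + 1, 2 = 2·1 + 0; back-substituting, 1 = 13 − 6·2 = 13 − 6·(41 − 3·13) = −6·41 + 19·13. Hence 13·19 ≡ 1, so 13⁻¹ ≡ 19 (mod 41).
Therefore t ≡ 19·20 = 380 ≡ 11 (mod 41).
With t = 11: n = 9 + 13·11 = 152.
Check: 152 mod 13 = 9, 152 mod 41 = 29. ✓

n = 152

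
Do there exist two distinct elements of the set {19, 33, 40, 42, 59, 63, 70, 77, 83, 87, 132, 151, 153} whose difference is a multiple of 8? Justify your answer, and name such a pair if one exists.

Reduce each element mod 8: 19↦3, 33↦1, 40↦0, 42↦2, 59↦3, 63↦7, 70↦6, 77↦5, 83↦3, 87↦7, 132↦4, 151↦7, 153↦1. The residue 3 repeats (at 19 and 59), and 59 − 19 = 40 = 5·8.

The pair (19, 59) works.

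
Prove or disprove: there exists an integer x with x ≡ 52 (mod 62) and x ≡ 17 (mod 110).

Reduce both congruences modulo 2, which divides 62 and 110: they say x ≡ 52 (mod 2) and x ≡ 17 (mod 2).
But 52 mod 2 = 0 while 17 mod 2 = 1, a contradiction.
So no integer satisfies both congruences.

No such integer exists.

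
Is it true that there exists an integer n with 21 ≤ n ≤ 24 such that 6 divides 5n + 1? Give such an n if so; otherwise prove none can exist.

At n = 21, 5·21 + 1 = 106 ≡ 4 (mod 6), and each step in n adds 5, giving residues 4, 3, 2, 1 for n = 21, 22, 23, 24.
The residue 0 does not occur, so no n in [21, 24] makes 5n + 1 a multiple of 6.

There is no such integer n in that range.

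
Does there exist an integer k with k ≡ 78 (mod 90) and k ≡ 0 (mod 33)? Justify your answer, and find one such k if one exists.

k = 528

gcd(90, 33) = 3. A simultaneous solution exists iff 78 ≡ 0 (mod 3); here 78 mod 3 = 0 = 0 mod 3, so it does.
The integers ≡ 78 (mod 90) are 78, 168, 258, 348, 438, 528, …; their remainders mod 33 are 12, 3, 27, 18, 9, 0, so k = 528 is the first that is ≡ 0 (mod 33).
Verify: 528 = 5·90 + 78 and 528 = 16·33 + 0. ✓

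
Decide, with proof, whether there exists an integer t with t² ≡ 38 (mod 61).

No such integer exists.

Apply Euler's criterion with the prime 61: 38 is a quadratic residue iff 38^30 ≡ 1 (mod 61), and a non-residue iff it is ≡ −1.
Repeated squaring mod 61: 38^2 = 1444 ≡ 41; 38^4 ≡ 41² = 1681 ≡ 34; 38^8 ≡ 34² = 1156 ≡ 58; 38^16 ≡ 58² = 3364 ≡ 9.
Since 30 = 16 + 8 + 4 + 2, 38^30 ≡ 9 · 58 · 34 · 41; multiplying out mod 61: 9·58 = 522 ≡ 34, then 34·34 = 1156 ≡ 58, then 58·41 = 2378 ≡ 60. Thus 38^30 ≡ 60 ≡ −1 (mod 61).
By Euler's criterion 38 is a quadratic non-residue mod 61: no t satisfies t² ≡ 38 (mod 61).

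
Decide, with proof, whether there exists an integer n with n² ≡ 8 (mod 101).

101 is prime, so by Euler's criterion 8 is a square mod 101 iff 8^((101−1)/2) = 8^50 ≡ 1 (mod 101).
Repeated squaring mod 101: 8^2 = 64 ≡ 64; 8^4 ≡ 64² = 4096 ≡ 56; 8^8 ≡ 56² = 3136 ≡ 5; 8^16 ≡ 5² = 25 ≡ 25; 8^32 ≡ 25² = 625 ≡ 19.
Since 50 = 32 + 16 + 2, 8^50 ≡ 19 · 25 · 64; multiplying out mod 101: 19·25 = 475 ≡ 71, then 71·64 = 4544 ≡ 100. Thus 8^50 ≡ 100 ≡ −1 (mod 101).
The value −1 means 8 is a non-residue modulo 101, so n² ≡ 8 (mod 101) is impossible.

No, no such integer exists.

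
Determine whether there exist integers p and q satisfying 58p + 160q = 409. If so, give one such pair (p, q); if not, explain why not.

Both 58 and 160 are divisible by gcd(58, 160) = 2, hence so is any combination 58p + 160q.
However 409 leaves remainder 1 on division by 2.
So the equation is unsolvable over ℤ.

There are no such integers.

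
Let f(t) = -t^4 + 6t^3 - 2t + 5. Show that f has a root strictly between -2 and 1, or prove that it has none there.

Such a root exists.

f(-2) = -55 and f(1) = 8, which have opposite signs.
f is continuous everywhere (it is a polynomial), in particular on [-2, 1].
By the Intermediate Value Theorem, f takes the value 0 somewhere in the open interval.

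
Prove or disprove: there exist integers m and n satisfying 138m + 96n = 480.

m = 0, n = 5

gcd(138, 96) = 6, and 6 divides 480, so integer solutions exist.
Dividing through by 6 reduces the equation to 23m + 16n = 80.
Euclidean algorithm: 23 = 1·16 + 7, 16 = 2·7 + 2, 7 = 3·2 + 1, 2 = 2·1 + 0.
Back-substituting, 1 = 7 − 3·2 = 7 − 3·(16 − 2·7) = −3·16 + 7·7 = −3·16 + 7·(23 − 1·16) = 7·23 − 10·16; that is, 23·7 + 16·(-10) = 1.
Multiplying through by 80: m = 7·80 = 560, n = (-10)·80 = -800 is a solution.
Shifting by a multiple of (16, −23) keeps it a solution: m = 560 − 35·16 = 0, n = -800 + 35·23 = 5.
Indeed 138·0 + 96·5 = 0 + 480 = 480.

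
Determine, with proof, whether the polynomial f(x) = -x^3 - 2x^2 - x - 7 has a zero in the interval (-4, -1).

f(-4) = 29 and f(-1) = -7, which have opposite signs.
As a polynomial, f is continuous on every closed interval.
By the Intermediate Value Theorem, f takes the value 0 somewhere in the open interval.

Such a root exists.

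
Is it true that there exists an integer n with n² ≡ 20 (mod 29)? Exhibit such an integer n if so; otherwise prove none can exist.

Take n = 22. Then 22² = 484 = 16·29 + 20, so 22² ≡ 20 (mod 29).

n = 22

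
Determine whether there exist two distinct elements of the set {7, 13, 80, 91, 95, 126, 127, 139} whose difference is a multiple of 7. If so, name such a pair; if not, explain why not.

Reduce each element mod 7: 7↦0, 13↦6, 80↦3, 91↦0, 95↦4, 126↦0, 127↦1, 139↦6. The residue 0 repeats (at 7 and 91), and 91 − 7 = 84 = 12·7.

7 and 91 are such a pair.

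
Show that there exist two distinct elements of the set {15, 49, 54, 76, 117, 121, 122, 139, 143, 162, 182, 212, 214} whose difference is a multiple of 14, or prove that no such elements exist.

No, no such pair exists.

Two integers differ by a multiple of 14 exactly when they have the same residue mod 14. The residues are 15↦1, 49↦7, 54↦12, 76↦6, 117↦5, 121↦9, 122↦10, 139↦13, 143↦3, 162↦8, 182↦0, 212↦2, 214↦4.
These 13 residues are pairwise different, hence no difference of two elements is divisible by 14.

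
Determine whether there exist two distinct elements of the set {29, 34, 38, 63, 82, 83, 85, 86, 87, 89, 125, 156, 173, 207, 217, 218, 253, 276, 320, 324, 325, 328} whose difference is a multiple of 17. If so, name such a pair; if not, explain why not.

The pair (29, 63) works.

29 mod 17 = 12 and 63 mod 17 = 12, so 63 − 29 = 34 = 2·17.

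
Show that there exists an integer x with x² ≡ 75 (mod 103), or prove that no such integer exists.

No such integer exists.

103 is prime, so by Euler's criterion 75 is a square mod 103 iff 75^((103−1)/2) = 75^51 ≡ 1 (mod 103).
Repeated squaring mod 103: 75^2 = 5625 ≡ 63; 75^4 ≡ 63² = 3969 ≡ 55; 75^8 ≡ 55² = 3025 ≡ 38; 75^16 ≡ 38² = 1444 ≡ 2; 75^32 ≡ 2² = 4 ≡ 4.
Since 51 = 32 + 16 + 2 + 1, 75^51 ≡ 4 · 2 · 63 · 75; multiplying out mod 103: 4·2 = 8 ≡ 8, then 8·63 = 504 ≡ 92, then 92·75 = 6900 ≡ 102. Thus 75^51 ≡ 102 ≡ −1 (mod 103).
By Euler's criterion 75 is a quadratic non-residue mod 103: no x satisfies x² ≡ 75 (mod 103).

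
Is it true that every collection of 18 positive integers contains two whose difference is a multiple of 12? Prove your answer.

Yes.

There are exactly 12 possible remainders on division by 12.
Placing 18 integers into 12 classes, some class receives at least two — say a and b.
Then a ≡ b (mod 12), i.e. 12 ∣ (a − b).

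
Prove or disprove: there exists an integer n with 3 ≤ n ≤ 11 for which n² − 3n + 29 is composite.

At n = 10: 10² − 3·10 + 29 = 99 = 3·33, which is composite.

n = 10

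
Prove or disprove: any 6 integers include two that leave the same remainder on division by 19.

Try 6 consecutive integers, 3, 4, …, 8. Their remainders mod 19 are 3, 4, 5, 6, 7, 8 — pairwise different, as any 6 ≤ 19 consecutive integers have distinct residues.
Hence this collection has no pair with equal remainders mod 19, disproving the claim.

No; for instance {3, 4, 5, 6, 7, 8} is a counterexample.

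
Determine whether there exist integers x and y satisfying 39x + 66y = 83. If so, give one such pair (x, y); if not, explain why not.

There are no such integers.

gcd(39, 66) = 3, so every integer of the form 39x + 66y is a multiple of 3.
However 83 leaves remainder 2 on division by 3.
Therefore 39x + 66y = 83 has no solution in integers.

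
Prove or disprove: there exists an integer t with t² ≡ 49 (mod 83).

Take t = 7. Then 7² = 49, and since 0 ≤ 49 < 83 this is already reduced: 7² ≡ 49 (mod 83).

t = 7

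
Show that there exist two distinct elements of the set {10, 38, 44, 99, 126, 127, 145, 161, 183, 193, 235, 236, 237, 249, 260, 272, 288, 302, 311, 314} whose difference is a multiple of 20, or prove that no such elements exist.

Reduce each element modulo 20: 10↦10, 38↦18, 44↦4, 99↦19, 126↦6, 127↦7, 145↦5, 161↦1, 183↦3, 193↦13, 235↦15, 236↦16, 237↦17, 249↦9, 260↦0, 272↦12, 288↦8, 302↦2, 311↦11, 314↦14.
All 20 residues are distinct, so no two elements differ by a multiple of 20.

There is no such pair.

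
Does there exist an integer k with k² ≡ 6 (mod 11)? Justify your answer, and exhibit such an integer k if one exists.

Squares mod 11 repeat after k = 5 (as (−k)² = k²); for k = 0..5 they are 0, 1, 4, 9, 5, 3.
So the quadratic residues mod 11 are {0, 1, 3, 4, 5, 9}, and 6 is not among them.
Therefore k² ≡ 6 (mod 11) has no solution.

No, no such integer exists.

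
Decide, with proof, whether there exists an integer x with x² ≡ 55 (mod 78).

x = 61

Take x = 61. Then 61² = 3721 = 47·78 + 55, so 61² ≡ 55 (mod 78).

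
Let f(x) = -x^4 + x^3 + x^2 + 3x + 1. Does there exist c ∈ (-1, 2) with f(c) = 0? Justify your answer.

f(-1) = -3 and f(2) = 3, which have opposite signs.
As a polynomial, f is continuous on every closed interval.
By the Intermediate Value Theorem f must vanish at some point of (-1, 2).

Such a root exists.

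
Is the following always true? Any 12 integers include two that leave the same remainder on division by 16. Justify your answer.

Take the 12 consecutive integers 62, 63, …, 73: their residues mod 16 are all distinct because 12 ≤ 16.
Hence this collection has no pair with equal remainders mod 16, disproving the claim.

No; for instance {62, 63, 64, 65, 66, 67, 68, 69, 70, 71, 72, 73} is a counterexample.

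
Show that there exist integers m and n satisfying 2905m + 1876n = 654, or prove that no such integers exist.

Any value of 2905m + 1876n is a multiple of gcd(2905, 1876) = 7.
But 654 = 7·93 + 3, so 7 ∤ 654.
Hence no integers m, n satisfy the equation.

There are no such integers.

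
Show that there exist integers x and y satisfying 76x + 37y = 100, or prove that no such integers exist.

x = 13, y = -24

Since gcd(76, 37) = 1, every integer is an integer combination of 76 and 37.
Euclidean algorithm: 76 = 2·37 + 2, 37 = 18·2 + 1, 2 = 2·1 + 0.
Back-substituting, 1 = 37 − 18·2 = 37 − 18·(76 − 2·37) = −18·76 + 37·37; that is, 76·(-18) + 37·37 = 1.
Times 100: 76·(-1800) + 37·3700 = 100, so (-1800, 3700) solves it.
Shifting by a multiple of (37, −76) keeps it a solution: x = -1800 + 49·37 = 13, y = 3700 − 49·76 = -24.
Indeed 76·13 + 37·(-24) = 988 − 888 = 100.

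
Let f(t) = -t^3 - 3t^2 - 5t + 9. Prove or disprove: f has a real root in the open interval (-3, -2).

f(-3) = 24 and f(-2) = 15, both positive.
The derivative f'(t) = -3t^2 - 6t - 5 is a quadratic with discriminant (-6)² − 4·(-3)·(-5) = -24 < 0; it never vanishes, so it is always negative (sign of the leading coefficient).
So f is strictly decreasing; between -3 and -2 its values lie between f(-3) = 24 and f(-2) = 15, all positive. Therefore f has no root in (-3, -2).

No such root exists.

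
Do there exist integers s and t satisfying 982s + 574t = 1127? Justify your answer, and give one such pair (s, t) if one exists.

No, no such integers exist.

Both 982 and 574 are divisible by gcd(982, 574) = 2, hence so is any combination 982s + 574t.
However 1127 leaves remainder 1 on division by 2.
So the equation is unsolvable over ℤ.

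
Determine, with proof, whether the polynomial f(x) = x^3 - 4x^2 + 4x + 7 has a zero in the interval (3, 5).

No.

f(3) = 10 and f(5) = 52, both positive, so a sign-change argument is unavailable; we show f keeps this sign on the whole interval.
Substitute x = 3 + u, where 0 < u < 2 on the interval. Expanding, f(3 + u) = u^3 + 5u^2 + 7u + 10.
The nonzero coefficients here are all positive, so for u > 0 every term is positive (or zero), and the constant term 10 is strictly positive.
So f is strictly positive on (3, 5); no root exists in the interval.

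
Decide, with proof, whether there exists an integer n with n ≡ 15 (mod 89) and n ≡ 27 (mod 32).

n = 1083

gcd(89, 32) = 1, so the Chinese Remainder Theorem guarantees exactly one residue class mod 2848 satisfying both.
Write n = 15 + 89t and require 15 + 89t ≡ 27 (mod 32), i.e. 89t ≡ 12 (mod 32).
89 ≡ 25 (mod 32), so this reads 25t ≡ 12 (mod 32). Since 25·9 = 225 = 7·32 + 1, the inverse of 25 mod 32 is 9.
Therefore t ≡ 9·12 = 108 ≡ 12 (mod 32).
With t = 12: n = 15 + 89·12 = 1083.
Check: 1083 mod 89 = 15, 1083 mod 32 = 27. ✓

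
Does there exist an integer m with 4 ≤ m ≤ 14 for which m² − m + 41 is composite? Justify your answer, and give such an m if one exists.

No such integer m in that range exists.

The values for m = 4, 5, …, 14 are 53, 61, 71, 83, 97, 113, 131, 151, 173, 197, 223, and each of these is prime.
So no value in the range makes the expression composite.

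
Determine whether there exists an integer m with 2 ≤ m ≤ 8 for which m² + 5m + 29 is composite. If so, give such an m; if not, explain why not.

At m = 8: 8² + 5·8 + 29 = 133 = 7·19, which is composite.

m = 8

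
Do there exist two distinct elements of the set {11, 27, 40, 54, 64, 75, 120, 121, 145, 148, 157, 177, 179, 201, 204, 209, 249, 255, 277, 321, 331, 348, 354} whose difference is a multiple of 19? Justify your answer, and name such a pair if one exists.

Reduce each element mod 19: 11↦11, 27↦8, 40↦2, 54↦16, 64↦7, 75↦18, 120↦6, 121↦7, 145↦12, 148↦15, 157↦5, 177↦6, 179↦8, 201↦11, 204↦14, 209↦0, 249↦2, 255↦8, 277↦11, 321↦17, 331↦8, 348↦6, 354↦12. The residue 11 repeats (at 11 and 201), and 201 − 11 = 190 = 10·19.

Yes: 11 and 201.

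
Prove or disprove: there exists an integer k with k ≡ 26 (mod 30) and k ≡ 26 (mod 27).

The moduli are not coprime: gcd(30, 27) = 3. Compatibility requires 3 ∣ (26 − 26) = 0, which holds, so solutions exist.
In fact k = 26 itself already satisfies 26 mod 27 = 26.
Check: 26 mod 30 = 26, 26 mod 27 = 26. ✓

k = 26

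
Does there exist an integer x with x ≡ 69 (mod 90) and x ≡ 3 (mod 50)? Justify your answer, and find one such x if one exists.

Both moduli are multiples of 10 = gcd(90, 50), so any solution would satisfy x ≡ 69 and x ≡ 3 modulo 10 simultaneously.
However 69 ≡ 9 and 3 ≡ 3 (mod 10), and 9 ≠ 3.
So no integer satisfies both congruences.

There is no such integer.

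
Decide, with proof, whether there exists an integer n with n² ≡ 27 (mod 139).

No, no such integer exists.

Apply Euler's criterion with the prime 139: 27 is a quadratic residue iff 27^69 ≡ 1 (mod 139), and a non-residue iff it is ≡ −1.
Squaring successively (mod 139): 27^2 = 729 ≡ 34; 27^4 ≡ 34² = 1156 ≡ 44; 27^8 ≡ 44² = 1936 ≡ 129; 27^16 ≡ 129² = 16641 ≡ 100; 27^32 ≡ 100² = 10000 ≡ 131; 27^64 ≡ 131² = 17161 ≡ 64.
Since 69 = 64 + 4 + 1, 27^69 ≡ 64 · 44 · 27; multiplying out mod 139: 64·44 = 2816 ≡ 36, then 36·27 = 972 ≡ 138. Thus 27^69 ≡ 138 ≡ −1 (mod 139).
By Euler's criterion 27 is a quadratic non-residue mod 139: no n satisfies n² ≡ 27 (mod 139).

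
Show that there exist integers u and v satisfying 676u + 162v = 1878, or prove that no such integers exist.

u = 15, v = -51

Every value of 676u + 162v is a multiple of gcd(676, 162) = 2; since 2 ∣ 1878, solutions exist.
Dividing through by 2 reduces the equation to 338u + 81v = 939.
Euclidean algorithm: 338 = 4·81 + 14, 81 = 5·14 + 11, 14 = 1·11 + 3, 11 = 3·3 + 2, 3 = 1·2 + 1, 2 = 2·1 + 0.
Back-substituting, 1 = 3 − 1·2 = 3 − (11 − 3·3) = −11 + 4·3 = −11 + 4·(14 − 1·11) = 4·14 − 5·11 = 4·14 − 5·(81 − 5·14) = −5·81 + 29·14 = −5·81 + 29·(338 − 4·81) = 29·338 − 121·81; that is, 338·29 + 81·(-121) = 1.
Times 939: 338·27231 + 81·(-113619) = 939, so (27231, -113619) solves it.
Subtracting 336·81 from u and adding 336·338 to v gives the tidier solution (15, -51).
Indeed 676·15 + 162·(-51) = 10140 − 8262 = 1878.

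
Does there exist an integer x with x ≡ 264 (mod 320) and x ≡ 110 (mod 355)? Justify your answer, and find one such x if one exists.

gcd(320, 355) = 5. If x ≡ 264 (mod 320) and x ≡ 110 (mod 355), then x ≡ 264 (mod 5) and x ≡ 110 (mod 5).
But 264 mod 5 = 4 while 110 mod 5 = 0, a contradiction.
Therefore no such x exists.

No such integer exists.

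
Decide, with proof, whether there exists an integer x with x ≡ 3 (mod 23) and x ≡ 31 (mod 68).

Since 23 and 68 share no common factor, CRT says the pair of congruences has a solution (unique mod 1564).
Write x = 3 + 23t and require 3 + 23t ≡ 31 (mod 68), i.e. 23t ≡ 28 (mod 68).
To invert 23 modulo 68: 68 = 2·23 + 22, 23 = 1·22 + 1, 22 = 22·1 + 0, and unwinding, 1 = 23 − 1·22 = 23 − (68 − 2·23) = −68 + 3·23. Thus 23⁻¹ ≡ 3 (mod 68).
Therefore t ≡ 3·28 = 84 ≡ 16 (mod 68).
Taking t = 16 gives x = 3 + 23·16 = 371.
Verify: 371 = 16·23 + 3 and 371 = 5·68 + 31. ✓

x = 371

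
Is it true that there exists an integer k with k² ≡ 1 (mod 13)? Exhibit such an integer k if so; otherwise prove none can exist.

Take k = 1. Then 1² = 1, and since 0 ≤ 1 < 13 this is already reduced: 1² ≡ 1 (mod 13).

k = 1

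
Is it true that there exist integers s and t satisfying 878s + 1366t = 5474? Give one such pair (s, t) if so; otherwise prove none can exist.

s = 613, t = -390

gcd(878, 1366) = 2, and 2 divides 5474, so integer solutions exist.
Dividing through by 2 reduces the equation to 439s + 683t = 2737.
Run the Euclidean algorithm on 683 and 439: 683 = 1·439 + 244, 439 = 1·244 + 195, 244 = 1·195 + 49, 195 = 3·49 + 48, 49 = 1·48 + 1, 48 = 48·1 + 0.
Back-substituting, 1 = 49 − 1·48 = 49 − (195 − 3·49) = −195 + 4·49 = −195 + 4·(244 − 1·195) = 4·244 − 5·195 = 4·244 − 5·(439 − 1·244) = −5·439 + 9·244 = −5·439 + 9·(683 − 1·439) = 9·683 − 14·439; that is, 439·(-14) + 683·9 = 1.
Scaling by 2737 gives the particular solution (s, t) = (-38318, 24633).
Shifting by a multiple of (683, −439) keeps it a solution: s = -38318 + 57·683 = 613, t = 24633 − 57·439 = -390.
Indeed 878·613 + 1366·(-390) = 538214 − 532740 = 5474.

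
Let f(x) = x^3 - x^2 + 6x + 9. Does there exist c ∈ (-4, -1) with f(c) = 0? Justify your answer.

Yes, f has a root in the interval.

f(-4) = -95 and f(-1) = 1, which have opposite signs.
Since f is a polynomial it is continuous on [-4, -1].
By the Intermediate Value Theorem f must vanish at some point of (-4, -1).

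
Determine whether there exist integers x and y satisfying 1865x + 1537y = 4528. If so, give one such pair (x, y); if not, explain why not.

1865 and 1537 are coprime, so 1865x + 1537y ranges over all of ℤ.
Euclidean algorithm: 1865 = 1·1537 + 328, 1537 = 4·328 + 225, 328 = 1·225 + 103, 225 = 2·103 + 19, 103 = 5·19 + 8, 19 = 2·8 + 3, 8 = 2·3 + 2, 3 = 1·2 + 1, 2 = 2·1 + 0.
Back-substituting, 1 = 3 − 1·2 = 3 − (8 − 2·3) = −8 + 3·3 = −8 + 3·(19 − 2·8) = 3·19 − 7·8 = 3·19 − 7·(103 − 5·19) = −7·103 + 38·19 = −7·103 + 38·(225 − 2·103) = 38·225 − 83·103 = 38·225 − 83·(328 − 1·225) = −83·328 + 121·225 = −83·328 + 121·(1537 − 4·328) = 121·1537 − 567·328 = 121·1537 − 567·(1865 − 1·1537) = −567·1865 + 688·1537; that is, 1865·(-567) + 1537·688 = 1.
Scaling by 4528 gives the particular solution (x, y) = (-2567376, 3115264).
The general solution is x = -2567376 + 1537k, y = 3115264 − 1865k; taking k = 1671 gives the smaller pair x = 951, y = -1151.
Indeed 1865·951 + 1537·(-1151) = 1773615 − 1769087 = 4528.

x = 951, y = -1151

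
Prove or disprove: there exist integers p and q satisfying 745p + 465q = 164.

Any value of 745p + 465q is a multiple of gcd(745, 465) = 5.
But 164 = 5·32 + 4, so 5 ∤ 164.
Therefore 745p + 465q = 164 has no solution in integers.

There are no such integers.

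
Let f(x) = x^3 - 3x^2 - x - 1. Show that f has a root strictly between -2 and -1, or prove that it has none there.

No.

The endpoint values f(-2) = -19 and f(-1) = -4 are both negative. Claim: f(x) < 0 for every x in (-2, -1).
Shift to the endpoint -1: with x = -1 − u (0 < u < 1), one computes f(-1 − u) = -u^3 - 6u^2 - 8u - 4.
All 4 nonzero coefficients of this polynomial in u are negative; hence for u > 0 the value is a sum of negative terms (the constant -4 among them).
Therefore f(x) < 0 throughout (-2, -1), and f has no zero there.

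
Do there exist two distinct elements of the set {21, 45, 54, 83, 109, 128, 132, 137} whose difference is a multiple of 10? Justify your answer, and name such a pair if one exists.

There is no such pair.

Reduce each element modulo 10: 21↦1, 45↦5, 54↦4, 83↦3, 109↦9, 128↦8, 132↦2, 137↦7.
No residue repeats among the 8 elements, so no pair has difference ≡ 0 (mod 10).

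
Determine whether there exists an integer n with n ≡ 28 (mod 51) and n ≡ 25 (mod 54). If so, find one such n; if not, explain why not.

n = 79

The moduli are not coprime: gcd(51, 54) = 3. Compatibility requires 3 ∣ (25 − 28) = -3, which holds, so solutions exist.
Step through n = 28, 28 + 51, 28 + 2·51, …: the values 28, 79 reduce mod 54 to 28, 25. The value 79 hits 25.
Check: 79 mod 51 = 28, 79 mod 54 = 25. ✓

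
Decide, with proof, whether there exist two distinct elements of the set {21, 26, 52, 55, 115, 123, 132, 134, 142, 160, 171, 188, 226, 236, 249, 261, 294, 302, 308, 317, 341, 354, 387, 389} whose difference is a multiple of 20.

21 and 261 are such a pair.

Reduce each element mod 20: 21↦1, 26↦6, 52↦12, 55↦15, 115↦15, 123↦3, 132↦12, 134↦14, 142↦2, 160↦0, 171↦11, 188↦8, 226↦6, 236↦16, 249↦9, 261↦1, 294↦14, 302↦2, 308↦8, 317↦17, 341↦1, 354↦14, 387↦7, 389↦9. The residue 1 repeats (at 21 and 261), and 261 − 21 = 240 = 12·20.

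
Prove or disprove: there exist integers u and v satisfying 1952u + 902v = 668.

Every value of 1952u + 902v is a multiple of gcd(1952, 902) = 2; since 2 ∣ 668, solutions exist.
Dividing through by 2 reduces the equation to 976u + 451v = 334.
Dividing repeatedly: 976 = 2·451 + 74, 451 = 6·74 + 7, 74 = 10·7 + 4, 7 = 1·4 + 3, 4 = 1·3 + 1, 3 = 3·1 + 0.
Back-substituting, 1 = 4 − 1·3 = 4 − (7 − 1·4) = −7 + 2·4 = −7 + 2·(74 − 10·7) = 2·74 − 21·7 = 2·74 − 21·(451 − 6·74) = −21·451 + 128·74 = −21·451 + 128·(976 − 2·451) = 128·976 − 277·451; that is, 976·128 + 451·(-277) = 1.
Multiplying through by 334: u = 128·334 = 42752, v = (-277)·334 = -92518 is a solution.
Shifting by a multiple of (451, −976) keeps it a solution: u = 42752 − 94·451 = 358, v = -92518 + 94·976 = -774.
Check: 1952·358 + 902·(-774) = 698816 − 698148 = 668. ✓

u = 358, v = -774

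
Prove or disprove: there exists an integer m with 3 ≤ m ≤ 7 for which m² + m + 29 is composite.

m = 7

At m = 7: 7² + 7 + 29 = 85 = 5·17, which is composite.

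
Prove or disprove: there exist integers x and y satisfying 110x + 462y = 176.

x = 10, y = -2

Since gcd(110, 462) = 22 and 176 = 22·8, Bézout's identity guarantees a solution.
Dividing through by 22 reduces the equation to 5x + 21y = 8.
Dividing repeatedly: 21 = 4·5 + 1, 5 = 5·1 + 0.
Unwinding: 1 = 21 − 4·5, i.e. 5·(-4) + 21·1 = 1.
Times 8: 5·(-32) + 21·8 = 8, so (-32, 8) solves it.
Shifting by a multiple of (21, −5) keeps it a solution: x = -32 + 2·21 = 10, y = 8 − 2·5 = -2.
Check: 110·10 + 462·(-2) = 1100 − 924 = 176. ✓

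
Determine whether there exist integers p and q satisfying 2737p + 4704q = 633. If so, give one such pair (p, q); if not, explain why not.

gcd(2737, 4704) = 7, so every integer of the form 2737p + 4704q is a multiple of 7.
But 633 is not a multiple of 7 (it leaves remainder 3).
Therefore 2737p + 4704q = 633 has no solution in integers.

No, no such integers exist.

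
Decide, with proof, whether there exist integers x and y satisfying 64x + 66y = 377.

gcd(64, 66) = 2, so every integer of the form 64x + 66y is a multiple of 2.
But 377 is not a multiple of 2 (it leaves remainder 1).
Hence no integers x, y satisfy the equation.

There are no such integers.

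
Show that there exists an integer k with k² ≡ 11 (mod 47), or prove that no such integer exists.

No such integer exists.

Apply Euler's criterion with the prime 47: 11 is a quadratic residue iff 11^23 ≡ 1 (mod 47), and a non-residue iff it is ≡ −1.
Squaring successively (mod 47): 11^2 = 121 ≡ 27; 11^4 ≡ 27² = 729 ≡ 24; 11^8 ≡ 24² = 576 ≡ 12; 11^16 ≡ 12² = 144 ≡ 3.
Since 23 = 16 + 4 + 2 + 1, 11^23 ≡ 3 · 24 · 27 · 11; multiplying out mod 47: 3·24 = 72 ≡ 25, then 25·27 = 675 ≡ 17, then 17·11 = 187 ≡ 46. Thus 11^23 ≡ 46 ≡ −1 (mod 47).
The value −1 means 11 is a non-residue modulo 47, so k² ≡ 11 (mod 47) is impossible.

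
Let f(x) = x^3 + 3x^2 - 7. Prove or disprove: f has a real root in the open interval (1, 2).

f(1) = -3 and f(2) = 13, which have opposite signs.
As a polynomial, f is continuous on every closed interval.
By the Intermediate Value Theorem, f takes the value 0 somewhere in the open interval.

Such a root exists.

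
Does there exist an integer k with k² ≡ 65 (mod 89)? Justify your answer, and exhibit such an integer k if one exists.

No, no such integer exists.

89 is prime, so by Euler's criterion 65 is a square mod 89 iff 65^((89−1)/2) = 65^44 ≡ 1 (mod 89).
Squaring successively (mod 89): 65^2 = 4225 ≡ 42; 65^4 ≡ 42² = 1764 ≡ 73; 65^8 ≡ 73² = 5329 ≡ 78; 65^16 ≡ 78² = 6084 ≡ 32; 65^32 ≡ 32² = 1024 ≡ 45.
Since 44 = 32 + 8 + 4, 65^44 ≡ 45 · 78 · 73; multiplying out mod 89: 45·78 = 3510 ≡ 39, then 39·73 = 2847 ≡ 88. Thus 65^44 ≡ 88 ≡ −1 (mod 89).
By Euler's criterion 65 is a quadratic non-residue mod 89: no k satisfies k² ≡ 65 (mod 89).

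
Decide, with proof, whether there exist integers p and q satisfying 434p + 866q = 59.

Both 434 and 866 are divisible by gcd(434, 866) = 2, hence so is any combination 434p + 866q.
But 59 = 2·29 + 1, so 2 ∤ 59.
Therefore 434p + 866q = 59 has no solution in integers.

No such integers exist.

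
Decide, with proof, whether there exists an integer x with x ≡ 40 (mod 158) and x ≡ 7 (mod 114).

No such integer exists.

gcd(158, 114) = 2. If x ≡ 40 (mod 158) and x ≡ 7 (mod 114), then x ≡ 40 (mod 2) and x ≡ 7 (mod 2).
However 40 ≡ 0 and 7 ≡ 1 (mod 2), and 0 ≠ 1.
Hence the system has no solution.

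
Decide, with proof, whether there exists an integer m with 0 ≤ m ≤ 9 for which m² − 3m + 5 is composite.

m = 7

At m = 7: 7² − 3·7 + 5 = 33 = 3·11, which is composite.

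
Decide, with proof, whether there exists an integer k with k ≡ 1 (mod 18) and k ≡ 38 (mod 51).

Both moduli are multiples of 3 = gcd(18, 51), so any solution would satisfy k ≡ 1 and k ≡ 38 modulo 3 simultaneously.
However 1 ≡ 1 and 38 ≡ 2 (mod 3), and 1 ≠ 2.
Hence the system has no solution.

There is no such integer.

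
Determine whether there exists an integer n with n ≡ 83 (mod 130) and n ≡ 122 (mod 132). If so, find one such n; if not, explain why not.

No such integer exists.

Both moduli are multiples of 2 = gcd(130, 132), so any solution would satisfy n ≡ 83 and n ≡ 122 modulo 2 simultaneously.
However 83 ≡ 1 and 122 ≡ 0 (mod 2), and 1 ≠ 0.
Hence the system has no solution.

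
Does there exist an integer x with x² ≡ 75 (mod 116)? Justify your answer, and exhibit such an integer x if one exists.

Reduce modulo 4, which divides 116: we would need x² ≡ 3 (mod 4).
Computing x² mod 4 for x = 0, 1, …, 2 (enough, by the symmetry x ↦ 4 − x) gives 0, 1, 0.
The set of squares mod 4 is therefore {0, 1}, which does not contain 3.
Hence no integer x has x² ≡ 75 (mod 116).

There is no such integer.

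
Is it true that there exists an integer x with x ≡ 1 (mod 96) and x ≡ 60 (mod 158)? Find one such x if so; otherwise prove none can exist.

gcd(96, 158) = 2. If x ≡ 1 (mod 96) and x ≡ 60 (mod 158), then x ≡ 1 (mod 2) and x ≡ 60 (mod 2).
These are incompatible: 1 − 60 = -59 is not divisible by 2.
So no integer satisfies both congruences.

No such integer exists.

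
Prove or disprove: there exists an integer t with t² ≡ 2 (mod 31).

t = 23

Take t = 23. Then 23² = 529 = 17·31 + 2, so 23² ≡ 2 (mod 31).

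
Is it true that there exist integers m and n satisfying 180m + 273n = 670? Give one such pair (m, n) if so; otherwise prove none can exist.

Any value of 180m + 273n is a multiple of gcd(180, 273) = 3.
But 670 = 3·223 + 1, so 3 ∤ 670.
So the equation is unsolvable over ℤ.

No, no such integers exist.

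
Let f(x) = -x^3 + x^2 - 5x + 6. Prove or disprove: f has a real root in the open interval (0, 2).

Yes, f has a root in the interval.

f(0) = 6 and f(2) = -8, which have opposite signs.
Since f is a polynomial it is continuous on [0, 2].
By the Intermediate Value Theorem, f takes the value 0 somewhere in the open interval.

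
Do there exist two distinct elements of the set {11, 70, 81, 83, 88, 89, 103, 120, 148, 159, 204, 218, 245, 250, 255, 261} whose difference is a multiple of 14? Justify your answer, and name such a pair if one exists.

Reduce each element mod 14: 11↦11, 70↦0, 81↦11, 83↦13, 88↦4, 89↦5, 103↦5, 120↦8, 148↦8, 159↦5, 204↦8, 218↦8, 245↦7, 250↦12, 255↦3, 261↦9. The residue 11 repeats (at 11 and 81), and 81 − 11 = 70 = 5·14.

The pair (11, 81) works.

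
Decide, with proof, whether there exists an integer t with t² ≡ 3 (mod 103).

103 is prime, so by Euler's criterion 3 is a square mod 103 iff 3^((103−1)/2) = 3^51 ≡ 1 (mod 103).
Repeated squaring mod 103: 3^2 = 9 ≡ 9; 3^4 ≡ 9² = 81 ≡ 81; 3^8 ≡ 81² = 6561 ≡ 72; 3^16 ≡ 72² = 5184 ≡ 34; 3^32 ≡ 34² = 1156 ≡ 23.
Since 51 = 32 + 16 + 2 + 1, 3^51 ≡ 23 · 34 · 9 · 3; multiplying out mod 103: 23·34 = 782 ≡ 61, then 61·9 = 549 ≡ 34, then 34·3 = 102 ≡ 102. Thus 3^51 ≡ 102 ≡ −1 (mod 103).
By Euler's criterion 3 is a quadratic non-residue mod 103: no t satisfies t² ≡ 3 (mod 103).

No such integer exists.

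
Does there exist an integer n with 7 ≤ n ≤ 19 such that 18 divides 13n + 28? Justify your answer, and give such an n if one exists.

There is no such integer n in that range.

The values of 13n + 28 for n = 7, 8, …, 19 are 119, 132, 145, 158, 171, 184, 197, 210, 223, 236, 249, 262, 275; reduced mod 18 these are 11, 6, 1, 14, 9, 4, 17, 12, 7, 2, 15, 10, 5.
None is 0, so 18 never divides 13n + 28 on this range.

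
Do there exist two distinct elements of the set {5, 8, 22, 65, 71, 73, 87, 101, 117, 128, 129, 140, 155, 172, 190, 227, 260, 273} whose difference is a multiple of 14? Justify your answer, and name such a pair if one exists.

5 and 117 are such a pair.

5 mod 14 = 5 and 117 mod 14 = 5, so 117 − 5 = 112 = 8·14.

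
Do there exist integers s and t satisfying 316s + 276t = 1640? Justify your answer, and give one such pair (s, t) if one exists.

s = 41, t = -41

gcd(316, 276) = 4, and 4 divides 1640, so integer solutions exist.
Dividing through by 4 reduces the equation to 79s + 69t = 410.
Run the Euclidean algorithm on 79 and 69: 79 = 1·69 + 10, 69 = 6·10 + 9, 10 = 1·9 + 1, 9 = 9·1 + 0.
Unwinding: 1 = 10 − 1·9 = 10 − (69 − 6·10) = −69 + 7·10 = −69 + 7·(79 − 1·69) = 7·79 − 8·69, i.e. 79·7 + 69·(-8) = 1.
Scaling by 410 gives the particular solution (s, t) = (2870, -3280).
Subtracting 41·69 from s and adding 41·79 to t gives the tidier solution (41, -41).
Check: 316·41 + 276·(-41) = 12956 − 11316 = 1640. ✓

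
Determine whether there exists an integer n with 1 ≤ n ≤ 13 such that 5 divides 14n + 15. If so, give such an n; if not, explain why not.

n = 5

For n = 1, 2, 3, 4 the values 29, 43, 57, 71 are not multiples of 5. Try n = 5: 14·5 + 15 = 85 = 17·5, which is divisible by 5.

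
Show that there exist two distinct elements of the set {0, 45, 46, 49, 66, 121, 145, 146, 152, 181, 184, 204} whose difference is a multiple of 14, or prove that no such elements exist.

There is no such pair.

Two integers differ by a multiple of 14 exactly when they have the same residue mod 14. The residues are 0↦0, 45↦3, 46↦4, 49↦7, 66↦10, 121↦9, 145↦5, 146↦6, 152↦12, 181↦13, 184↦2, 204↦8.
All 12 residues are distinct, so no two elements differ by a multiple of 14.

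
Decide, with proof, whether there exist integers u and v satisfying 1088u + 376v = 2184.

u = 30, v = -81

Every value of 1088u + 376v is a multiple of gcd(1088, 376) = 8; since 8 ∣ 2184, solutions exist.
Dividing through by 8 reduces the equation to 136u + 47v = 273.
Dividing repeatedly: 136 = 2·47 + 42, 47 = 1·42 + 5, 42 = 8·5 + 2, 5 = 2·2 + 1, 2 = 2·1 + 0.
Working back up the chain: 1 = 5 − 2·2 = 5 − 2·(42 − 8·5) = −2·42 + 17·5 = −2·42 + 17·(47 − 1·42) = 17·47 − 19·42 = 17·47 − 19·(136 − 2·47) = −19·136 + 55·47. So 136·(-19) + 47·55 = 1.
Times 273: 136·(-5187) + 47·15015 = 273, so (-5187, 15015) solves it.
Shifting by a multiple of (47, −136) keeps it a solution: u = -5187 + 111·47 = 30, v = 15015 − 111·136 = -81.
Check: 1088·30 + 376·(-81) = 32640 − 30456 = 2184. ✓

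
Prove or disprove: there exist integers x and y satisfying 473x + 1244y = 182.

Since gcd(473, 1244) = 1, every integer is an integer combination of 473 and 1244.
Dividing repeatedly: 1244 = 2·473 + 298, 473 = 1·298 + 175, 298 = 1·175 + 123, 175 = 1·123 + 52, 123 = 2·52 + 19, 52 = 2·19 + 14, 19 = 1·14 + 5, 14 = 2·5 + 4, 5 = 1·4 + 1, 4 = 4·1 + 0.
Unwinding: 1 = 5 − 1·4 = 5 − (14 − 2·5) = −14 + 3·5 = −14 + 3·(19 − 1·14) = 3·19 − 4·14 = 3·19 − 4·(52 − 2·19) = −4·52 + 11·19 = −4·52 + 11·(123 − 2·52) = 11·123 − 26·52 = 11·123 − 26·(175 − 1·123) = −26·175 + 37·123 = −26·175 + 37·(298 − 1·175) = 37·298 − 63·175 = 37·298 − 63·(473 − 1·298) = −63·473 + 100·298 = −63·473 + 100·(1244 − 2·473) = 100·1244 − 263·473, i.e. 473·(-263) + 1244·100 = 1.
Multiplying through by 182: x = (-263)·182 = -47866, y = 100·182 = 18200 is a solution.
The general solution is x = -47866 + 1244k, y = 18200 − 473k; taking k = 39 gives the smaller pair x = 650, y = -247.
Indeed 473·650 + 1244·(-247) = 307450 − 307268 = 182.

x = 650, y = -247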